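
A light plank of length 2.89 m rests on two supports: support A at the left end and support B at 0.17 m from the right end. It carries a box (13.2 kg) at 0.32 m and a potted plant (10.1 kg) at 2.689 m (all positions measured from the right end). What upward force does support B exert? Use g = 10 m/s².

R_B ≈ 132 N

Choose support A as the axis so its reaction then has zero moment arm.
Box: 13.2 × 10 = 132 N down at 0.32 m → arm 2.57 m, τ = 132 × 2.57 = 339.2 N·m clockwise.
Potted plant: 10.1 × 10 = 101 N down at 2.689 m → arm 0.201 m, τ = 101 × 0.201 = 20.3 N·m clockwise.
Net load moment about support A = 359.5 N·m clockwise.
Reaction R at support B is upward at 0.17 m, arm 2.72 m → moment R × 2.72 counterclockwise.
Balancing moments: R × 2.72 = 359.5, giving R = 132 N.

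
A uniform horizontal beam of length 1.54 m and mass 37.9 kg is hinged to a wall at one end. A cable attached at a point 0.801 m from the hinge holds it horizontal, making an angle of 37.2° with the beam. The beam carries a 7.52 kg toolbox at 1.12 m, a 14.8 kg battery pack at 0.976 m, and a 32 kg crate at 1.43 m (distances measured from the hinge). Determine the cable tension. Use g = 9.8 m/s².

T ≈ 1980 N

Sum moments about the hinge (the unknown hinge reaction has zero arm there).
Beam weight: 37.9 × 9.8 = 371.4 N down at 0.77 m → arm 0.77 m, τ = 371.4 × 0.77 = 286 N·m clockwise.
Toolbox: 7.52 × 9.8 = 73.7 N down at 1.12 m → arm 1.12 m, τ = 73.7 × 1.12 = 82.54 N·m clockwise.
Battery pack: 14.8 × 9.8 = 145 N down at 0.976 m → arm 0.976 m, τ = 145 × 0.976 = 141.5 N·m clockwise.
Crate: 32 × 9.8 = 313.6 N down at 1.43 m → arm 1.43 m, τ = 313.6 × 1.43 = 448.4 N·m clockwise.
Total clockwise load moment = 958.4 N·m.
The cable tension T acts at 0.801 m; only its component perpendicular to the beam, T sinθ, produces torque. sin 37.2° = 0.6046.
Setting net torque to zero: T × 0.801 × 0.6046 = 958.4 → T = 958.4 / 0.4843 = 1980 N.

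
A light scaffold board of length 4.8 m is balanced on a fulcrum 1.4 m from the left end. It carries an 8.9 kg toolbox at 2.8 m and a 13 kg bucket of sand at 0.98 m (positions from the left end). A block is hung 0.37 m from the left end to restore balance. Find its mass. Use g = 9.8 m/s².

Choose the fulcrum (at 1.4 m from the left end) as the axis so the support reaction has zero arm there.
Toolbox: 8.9 × 9.8 = 87.22 N down at 2.8 m → arm 1.4 m, τ = 87.22 × 1.4 = 122.1 N·m clockwise.
Bucket of sand: 13 × 9.8 = 127.4 N down at 0.98 m → arm 0.42 m, τ = 127.4 × 0.42 = 53.51 N·m counterclockwise.
Net moment of known loads = 68.59 N·m clockwise.
An unknown mass m at 0.37 m has arm 1.03 m; its moment is m·g·1.03 counterclockwise.
Στ = 0 ⇒ m × 9.8 × 1.03 = 68.59 ⇒ m = 68.59 / (9.8 × 1.03) = 6.8 kg.

m ≈ 6.8 kg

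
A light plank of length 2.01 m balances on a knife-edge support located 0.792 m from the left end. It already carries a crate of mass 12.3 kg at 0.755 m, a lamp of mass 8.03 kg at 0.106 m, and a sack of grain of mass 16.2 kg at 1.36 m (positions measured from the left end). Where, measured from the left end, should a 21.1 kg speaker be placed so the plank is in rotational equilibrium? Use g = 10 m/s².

About the knife-edge support (at 0.792 m from the left end):
Crate: 12.3 × 10 = 123 N down at 0.755 m → arm 0.037 m, τ = 123 × 0.037 = 4.551 N·m counterclockwise.
Lamp: 8.03 × 10 = 80.3 N down at 0.106 m → arm 0.686 m, τ = 80.3 × 0.686 = 55.09 N·m counterclockwise.
Sack of grain: 16.2 × 10 = 162 N down at 1.36 m → arm 0.568 m, τ = 162 × 0.568 = 92.02 N·m clockwise.
Net moment of existing loads = 32.38 N·m clockwise.
The speaker weighs 21.1 × 10 = 211 N and must supply an equal counterclockwise moment, so its lever arm about the knife-edge support is 32.38 / 211 = 0.153 m.
That puts it at 0.792 − 0.153 = 0.639 m from the left end.

x ≈ 0.639 m from the left end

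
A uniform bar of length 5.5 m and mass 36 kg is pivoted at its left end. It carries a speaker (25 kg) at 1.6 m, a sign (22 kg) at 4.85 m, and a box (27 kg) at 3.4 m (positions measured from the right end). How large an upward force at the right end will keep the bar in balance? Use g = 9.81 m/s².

Take moments about the left end.
Beam weight: 36 × 9.81 = 353.2 N down at 2.75 m → arm 2.75 m, τ = 353.2 × 2.75 = 971.3 N·m clockwise.
Speaker: 25 × 9.81 = 245.2 N down at 1.6 m → arm 3.9 m, τ = 245.2 × 3.9 = 956.3 N·m clockwise.
Sign: 22 × 9.81 = 215.8 N down at 4.85 m → arm 0.65 m, τ = 215.8 × 0.65 = 140.3 N·m clockwise.
Box: 27 × 9.81 = 264.9 N down at 3.4 m → arm 2.1 m, τ = 264.9 × 2.1 = 556.3 N·m clockwise.
Net moment of the loads = 2624 N·m clockwise.
The upward force F acts at the right end, arm 5.5 m, giving F × 5.5 counterclockwise.
Στ = 0 ⇒ F × 5.5 = 2624 ⇒ F = 2624 / 5.5 = 477 N.

F ≈ 477 N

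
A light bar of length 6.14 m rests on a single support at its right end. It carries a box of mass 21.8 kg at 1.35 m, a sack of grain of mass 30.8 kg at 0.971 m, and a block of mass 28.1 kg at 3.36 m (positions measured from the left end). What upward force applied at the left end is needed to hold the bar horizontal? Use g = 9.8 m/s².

F ≈ 545 N

About the right end:
Box: 21.8 × 9.8 = 213.6 N down at 1.35 m → arm 4.79 m, τ = 213.6 × 4.79 = 1023 N·m counterclockwise.
Sack of grain: 30.8 × 9.8 = 301.8 N down at 0.971 m → arm 5.169 m, τ = 301.8 × 5.169 = 1560 N·m counterclockwise.
Block: 28.1 × 9.8 = 275.4 N down at 3.36 m → arm 2.78 m, τ = 275.4 × 2.78 = 765.6 N·m counterclockwise.
Net moment of the loads = 3349 N·m counterclockwise.
The upward force F acts at the left end, arm 6.14 m, giving F × 6.14 clockwise.
For rotational equilibrium, F × 6.14 = 3349, so F = 3349 / 6.14 = 545 N.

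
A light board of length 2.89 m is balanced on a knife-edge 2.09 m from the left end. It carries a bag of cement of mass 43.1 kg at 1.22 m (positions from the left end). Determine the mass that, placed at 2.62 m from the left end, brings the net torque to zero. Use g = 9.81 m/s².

m ≈ 70.7 kg

Take moments about the knife-edge (at 2.09 m from the left end).
Bag of cement: 43.1 × 9.81 = 422.8 N down at 1.22 m → arm 0.87 m, τ = 422.8 × 0.87 = 367.8 N·m counterclockwise.
Net moment of known loads = 367.8 N·m counterclockwise.
An unknown mass m at 2.62 m has arm 0.53 m; its moment is m·g·0.53 clockwise.
For rotational equilibrium, m × 9.81 × 0.53 = 367.8, so m = 367.8 / (9.81 × 0.53) = 70.7 kg.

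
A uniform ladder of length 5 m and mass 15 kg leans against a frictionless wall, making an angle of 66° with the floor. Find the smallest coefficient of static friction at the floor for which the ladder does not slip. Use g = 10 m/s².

Taking torques about the foot of the ladder:
Ladder weight 15×10 = 150 N acts at 2.5 m along the ladder; its horizontal arm is 2.5·cos66° = 1.017 m → τ = 152.5 N·m clockwise.
Wall normal N acts horizontally at the top; its moment arm is the height L sinθ = 5·sin66° = 4.568 m, counterclockwise.
Balancing moments: N × 4.568 = 152.5, giving N = 33.38 N.
ΣFx = 0 ⇒ f = N_wall = 33.38 N. ΣFy = 0 ⇒ N_floor = 150 N.
μ_min = f / N_floor = 33.38 / 150 = 0.223.

μ_min ≈ 0.223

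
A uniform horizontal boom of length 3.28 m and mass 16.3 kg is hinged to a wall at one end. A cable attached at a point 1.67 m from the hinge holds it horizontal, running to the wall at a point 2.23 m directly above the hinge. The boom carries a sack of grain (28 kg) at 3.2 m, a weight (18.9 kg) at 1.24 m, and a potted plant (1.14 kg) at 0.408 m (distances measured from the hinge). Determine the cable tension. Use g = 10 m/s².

T ≈ 1050 N

Sum moments about the hinge (the unknown hinge reaction has zero arm there).
Beam weight: 16.3 × 10 = 163 N down at 1.64 m → arm 1.64 m, τ = 163 × 1.64 = 267.3 N·m clockwise.
Sack of grain: 28 × 10 = 280 N down at 3.2 m → arm 3.2 m, τ = 280 × 3.2 = 896 N·m clockwise.
Weight: 18.9 × 10 = 189 N down at 1.24 m → arm 1.24 m, τ = 189 × 1.24 = 234.4 N·m clockwise.
Potted plant: 1.14 × 10 = 11.4 N down at 0.408 m → arm 0.408 m, τ = 11.4 × 0.408 = 4.651 N·m clockwise.
Total clockwise load moment = 1402 N·m.
The cable tension T acts at 1.67 m; only its component perpendicular to the boom, T sinθ, produces torque. sinθ = h/√(h²+d²) = 2.23/√(2.23²+1.67²) = 0.8004.
Στ = 0 ⇒ T × 1.67 × 0.8004 = 1402 ⇒ T = 1402 / 1.337 = 1050 N.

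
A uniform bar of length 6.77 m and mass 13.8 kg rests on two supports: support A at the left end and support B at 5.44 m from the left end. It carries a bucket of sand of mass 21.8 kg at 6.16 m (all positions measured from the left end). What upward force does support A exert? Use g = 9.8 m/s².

R_A ≈ 22.8 N

Take moments about support B.
Beam weight: 13.8 × 9.8 = 135.2 N down at 3.385 m → arm 2.055 m, τ = 135.2 × 2.055 = 277.8 N·m counterclockwise.
Bucket of sand: 21.8 × 9.8 = 213.6 N down at 6.16 m → arm 0.72 m, τ = 213.6 × 0.72 = 153.8 N·m clockwise.
Net load moment about support B = 124 N·m counterclockwise.
Reaction R at support A is upward at 0 m, arm 5.44 m → moment R × 5.44 clockwise.
Στ = 0 ⇒ R × 5.44 = 124 ⇒ R = 22.8 N.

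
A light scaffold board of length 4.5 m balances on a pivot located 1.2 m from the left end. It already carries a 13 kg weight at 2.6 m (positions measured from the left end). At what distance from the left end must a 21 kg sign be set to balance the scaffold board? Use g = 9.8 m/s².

Take moments about the pivot (at 1.2 m from the left end).
Weight: 13 × 9.8 = 127.4 N down at 2.6 m → arm 1.4 m, τ = 127.4 × 1.4 = 178.4 N·m clockwise.
Net moment of existing loads = 178.4 N·m clockwise.
The sign weighs 21 × 9.8 = 205.8 N and must supply an equal counterclockwise moment, so its lever arm about the pivot is 178.4 / 205.8 = 0.867 m.
That puts it at 1.2 − 0.867 = 0.333 m from the left end.

x ≈ 0.333 m from the left end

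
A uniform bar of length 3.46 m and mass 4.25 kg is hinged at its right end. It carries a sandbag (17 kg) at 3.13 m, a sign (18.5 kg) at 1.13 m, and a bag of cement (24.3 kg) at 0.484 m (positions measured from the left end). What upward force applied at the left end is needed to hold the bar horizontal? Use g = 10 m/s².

Taking torques about the right end:
Beam weight: 4.25 × 10 = 42.5 N down at 1.73 m → arm 1.73 m, τ = 42.5 × 1.73 = 73.53 N·m counterclockwise.
Sandbag: 17 × 10 = 170 N down at 3.13 m → arm 0.33 m, τ = 170 × 0.33 = 56.1 N·m counterclockwise.
Sign: 18.5 × 10 = 185 N down at 1.13 m → arm 2.33 m, τ = 185 × 2.33 = 431.1 N·m counterclockwise.
Bag of cement: 24.3 × 10 = 243 N down at 0.484 m → arm 2.976 m, τ = 243 × 2.976 = 723.2 N·m counterclockwise.
Net moment of the loads = 1284 N·m counterclockwise.
The upward force F acts at the left end, arm 3.46 m, giving F × 3.46 clockwise.
Στ = 0 ⇒ F × 3.46 = 1284 ⇒ F = 1284 / 3.46 = 371 N.

F ≈ 371 N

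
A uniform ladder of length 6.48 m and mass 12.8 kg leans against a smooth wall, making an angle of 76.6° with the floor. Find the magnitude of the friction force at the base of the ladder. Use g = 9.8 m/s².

Choose the foot of the ladder as the axis so the floor normal and friction both act there and drop out.
Ladder weight 12.8×9.8 = 125.4 N acts at 3.24 m along the ladder; its horizontal arm is 3.24·cos76.6° = 0.7509 m → τ = 94.16 N·m clockwise.
Wall normal N acts horizontally at the top; its moment arm is the height L sinθ = 6.48·sin76.6° = 6.304 m, counterclockwise.
Balancing moments: N × 6.304 = 94.16, giving N = 14.9 N.
ΣFx = 0: friction at the foot balances the wall's push, so f = N_wall = 14.9 N.

f ≈ 14.9 N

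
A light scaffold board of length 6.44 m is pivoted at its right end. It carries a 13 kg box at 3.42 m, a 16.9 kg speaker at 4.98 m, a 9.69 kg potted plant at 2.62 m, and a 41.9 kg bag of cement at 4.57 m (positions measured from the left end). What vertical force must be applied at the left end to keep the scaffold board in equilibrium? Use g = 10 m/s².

F ≈ 278 N

Choose the right end as the axis so the unknown pivot reaction has zero arm there.
Box: 13 × 10 = 130 N down at 3.42 m → arm 3.02 m, τ = 130 × 3.02 = 392.6 N·m counterclockwise.
Speaker: 16.9 × 10 = 169 N down at 4.98 m → arm 1.46 m, τ = 169 × 1.46 = 246.7 N·m counterclockwise.
Potted plant: 9.69 × 10 = 96.9 N down at 2.62 m → arm 3.82 m, τ = 96.9 × 3.82 = 370.2 N·m counterclockwise.
Bag of cement: 41.9 × 10 = 419 N down at 4.57 m → arm 1.87 m, τ = 419 × 1.87 = 783.5 N·m counterclockwise.
Net moment of the loads = 1793 N·m counterclockwise.
The upward force F acts at the left end, arm 6.44 m, giving F × 6.44 clockwise.
Setting net torque to zero: F × 6.44 = 1793 → F = 1793 / 6.44 = 278 N.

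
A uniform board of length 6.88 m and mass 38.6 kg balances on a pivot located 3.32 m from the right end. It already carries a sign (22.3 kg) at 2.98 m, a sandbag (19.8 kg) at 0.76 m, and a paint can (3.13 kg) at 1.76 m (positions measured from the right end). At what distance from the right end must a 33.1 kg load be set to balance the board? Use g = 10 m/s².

x ≈ 5.09 m from the right end

Taking torques about the pivot (at 3.32 m from the right end):
Beam weight: 38.6 × 10 = 386 N down at 3.44 m → arm 0.12 m, τ = 386 × 0.12 = 46.32 N·m counterclockwise.
Sign: 22.3 × 10 = 223 N down at 2.98 m → arm 0.34 m, τ = 223 × 0.34 = 75.82 N·m clockwise.
Sandbag: 19.8 × 10 = 198 N down at 0.76 m → arm 2.56 m, τ = 198 × 2.56 = 506.9 N·m clockwise.
Paint can: 3.13 × 10 = 31.3 N down at 1.76 m → arm 1.56 m, τ = 31.3 × 1.56 = 48.83 N·m clockwise.
Net moment of existing loads = 585.2 N·m clockwise.
The load weighs 33.1 × 10 = 331 N and must supply an equal counterclockwise moment, so its lever arm about the pivot is 585.2 / 331 = 1.77 m.
That puts it at 3.32 + 1.77 = 5.09 m from the right end.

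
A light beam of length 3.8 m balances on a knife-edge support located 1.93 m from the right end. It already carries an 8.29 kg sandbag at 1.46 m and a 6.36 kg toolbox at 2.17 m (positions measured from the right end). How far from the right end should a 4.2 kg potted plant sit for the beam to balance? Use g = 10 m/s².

About the knife-edge support (at 1.93 m from the right end):
Sandbag: 8.29 × 10 = 82.9 N down at 1.46 m → arm 0.47 m, τ = 82.9 × 0.47 = 38.96 N·m clockwise.
Toolbox: 6.36 × 10 = 63.6 N down at 2.17 m → arm 0.24 m, τ = 63.6 × 0.24 = 15.26 N·m counterclockwise.
Net moment of existing loads = 23.7 N·m clockwise.
The potted plant weighs 4.2 × 10 = 42 N and must supply an equal counterclockwise moment, so its lever arm about the knife-edge support is 23.7 / 42 = 0.564 m.
That puts it at 1.93 + 0.564 = 2.49 m from the right end.

x ≈ 2.49 m from the right end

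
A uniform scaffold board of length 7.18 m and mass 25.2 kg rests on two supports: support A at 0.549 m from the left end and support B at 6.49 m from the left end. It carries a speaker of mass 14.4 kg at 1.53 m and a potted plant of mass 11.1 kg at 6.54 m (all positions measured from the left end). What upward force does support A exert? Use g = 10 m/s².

About support B:
Beam weight: 25.2 × 10 = 252 N down at 3.59 m → arm 2.9 m, τ = 252 × 2.9 = 730.8 N·m counterclockwise.
Speaker: 14.4 × 10 = 144 N down at 1.53 m → arm 4.96 m, τ = 144 × 4.96 = 714.2 N·m counterclockwise.
Potted plant: 11.1 × 10 = 111 N down at 6.54 m → arm 0.05 m, τ = 111 × 0.05 = 5.55 N·m clockwise.
Net load moment about support B = 1439 N·m counterclockwise.
Reaction R at support A is upward at 0.549 m, arm 5.941 m → moment R × 5.941 clockwise.
Στ = 0 ⇒ R × 5.941 = 1439 ⇒ R = 242 N.

R_A ≈ 242 N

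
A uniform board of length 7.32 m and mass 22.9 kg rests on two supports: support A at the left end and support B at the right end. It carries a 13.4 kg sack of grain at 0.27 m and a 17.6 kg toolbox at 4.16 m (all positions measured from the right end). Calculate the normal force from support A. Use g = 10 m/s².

R_A ≈ 219 N

Taking torques about support B:
Beam weight: 22.9 × 10 = 229 N down at 3.66 m → arm 3.66 m, τ = 229 × 3.66 = 838.1 N·m counterclockwise.
Sack of grain: 13.4 × 10 = 134 N down at 0.27 m → arm 0.27 m, τ = 134 × 0.27 = 36.18 N·m counterclockwise.
Toolbox: 17.6 × 10 = 176 N down at 4.16 m → arm 4.16 m, τ = 176 × 4.16 = 732.2 N·m counterclockwise.
Net load moment about support B = 1606 N·m counterclockwise.
Reaction R at support A is upward at 7.32 m, arm 7.32 m → moment R × 7.32 clockwise.
Setting net torque to zero: R × 7.32 = 1606 → R = 219 N.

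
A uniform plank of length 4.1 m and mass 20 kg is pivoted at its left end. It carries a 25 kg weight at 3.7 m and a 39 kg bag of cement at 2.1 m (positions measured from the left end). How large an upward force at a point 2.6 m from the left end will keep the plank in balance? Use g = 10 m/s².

Taking torques about the left end:
Beam weight: 20 × 10 = 200 N down at 2.05 m → arm 2.05 m, τ = 200 × 2.05 = 410 N·m clockwise.
Weight: 25 × 10 = 250 N down at 3.7 m → arm 3.7 m, τ = 250 × 3.7 = 925 N·m clockwise.
Bag of cement: 39 × 10 = 390 N down at 2.1 m → arm 2.1 m, τ = 390 × 2.1 = 819 N·m clockwise.
Net moment of the loads = 2154 N·m clockwise.
The upward force F acts at a point 2.6 m from the left end, arm 2.6 m, giving F × 2.6 counterclockwise.
For rotational equilibrium, F × 2.6 = 2154, so F = 2154 / 2.6 = 828 N.

F ≈ 828 N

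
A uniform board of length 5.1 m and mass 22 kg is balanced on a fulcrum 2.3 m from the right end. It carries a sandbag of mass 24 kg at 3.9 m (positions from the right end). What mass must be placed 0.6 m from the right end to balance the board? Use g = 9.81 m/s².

Sum moments about the fulcrum (at 2.3 m from the right end) (the support reaction has zero arm there).
Beam weight: 22 × 9.81 = 215.8 N down at 2.55 m → arm 0.25 m, τ = 215.8 × 0.25 = 53.95 N·m counterclockwise.
Sandbag: 24 × 9.81 = 235.4 N down at 3.9 m → arm 1.6 m, τ = 235.4 × 1.6 = 376.6 N·m counterclockwise.
Net moment of known loads = 430.6 N·m counterclockwise.
An unknown mass m at 0.6 m has arm 1.7 m; its moment is m·g·1.7 clockwise.
Balancing moments: m × 9.81 × 1.7 = 430.6, giving m = 430.6 / (9.81 × 1.7) = 25.8 kg.

m ≈ 25.8 kg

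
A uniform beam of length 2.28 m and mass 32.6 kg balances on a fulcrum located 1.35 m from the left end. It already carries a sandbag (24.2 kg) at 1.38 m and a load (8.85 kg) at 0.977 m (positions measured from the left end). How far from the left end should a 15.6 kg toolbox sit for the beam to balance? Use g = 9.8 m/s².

x ≈ 1.95 m from the left end

About the fulcrum (at 1.35 m from the left end):
Beam weight: 32.6 × 9.8 = 319.5 N down at 1.14 m → arm 0.21 m, τ = 319.5 × 0.21 = 67.09 N·m counterclockwise.
Sandbag: 24.2 × 9.8 = 237.2 N down at 1.38 m → arm 0.03 m, τ = 237.2 × 0.03 = 7.116 N·m clockwise.
Load: 8.85 × 9.8 = 86.73 N down at 0.977 m → arm 0.373 m, τ = 86.73 × 0.373 = 32.35 N·m counterclockwise.
Net moment of existing loads = 92.32 N·m counterclockwise.
The toolbox weighs 15.6 × 9.8 = 152.9 N and must supply an equal clockwise moment, so its lever arm about the fulcrum is 92.32 / 152.9 = 0.604 m.
That puts it at 1.35 + 0.604 = 1.95 m from the left end.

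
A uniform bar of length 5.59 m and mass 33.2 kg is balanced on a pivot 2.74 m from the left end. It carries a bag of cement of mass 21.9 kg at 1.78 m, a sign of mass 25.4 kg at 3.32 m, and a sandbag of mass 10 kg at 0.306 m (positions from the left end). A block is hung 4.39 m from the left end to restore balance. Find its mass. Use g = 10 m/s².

m ≈ 17.5 kg

About the pivot (at 2.74 m from the left end):
Beam weight: 33.2 × 10 = 332 N down at 2.795 m → arm 0.055 m, τ = 332 × 0.055 = 18.26 N·m clockwise.
Bag of cement: 21.9 × 10 = 219 N down at 1.78 m → arm 0.96 m, τ = 219 × 0.96 = 210.2 N·m counterclockwise.
Sign: 25.4 × 10 = 254 N down at 3.32 m → arm 0.58 m, τ = 254 × 0.58 = 147.3 N·m clockwise.
Sandbag: 10 × 10 = 100 N down at 0.306 m → arm 2.434 m, τ = 100 × 2.434 = 243.4 N·m counterclockwise.
Net moment of known loads = 288 N·m counterclockwise.
An unknown mass m at 4.39 m has arm 1.65 m; its moment is m·g·1.65 clockwise.
Setting net torque to zero: m × 10 × 1.65 = 288 → m = 288 / (10 × 1.65) = 17.5 kg.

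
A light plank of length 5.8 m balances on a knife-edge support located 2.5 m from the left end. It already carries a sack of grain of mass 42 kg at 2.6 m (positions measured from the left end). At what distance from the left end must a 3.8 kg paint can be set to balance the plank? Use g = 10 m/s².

x ≈ 1.39 m from the left end

Sum moments about the knife-edge support (at 2.5 m from the left end) (the support reaction has zero arm there).
Sack of grain: 42 × 10 = 420 N down at 2.6 m → arm 0.1 m, τ = 420 × 0.1 = 42 N·m clockwise.
Net moment of existing loads = 42 N·m clockwise.
The paint can weighs 3.8 × 10 = 38 N and must supply an equal counterclockwise moment, so its lever arm about the knife-edge support is 42 / 38 = 1.11 m.
That puts it at 2.5 − 1.11 = 1.39 m from the left end.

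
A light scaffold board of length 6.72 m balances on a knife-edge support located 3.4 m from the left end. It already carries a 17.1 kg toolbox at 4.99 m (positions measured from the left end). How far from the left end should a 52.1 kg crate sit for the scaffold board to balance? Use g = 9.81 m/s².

x ≈ 2.88 m from the left end

Sum moments about the knife-edge support (at 3.4 m from the left end) (the support reaction has zero arm there).
Toolbox: 17.1 × 9.81 = 167.8 N down at 4.99 m → arm 1.59 m, τ = 167.8 × 1.59 = 266.8 N·m clockwise.
Net moment of existing loads = 266.8 N·m clockwise.
The crate weighs 52.1 × 9.81 = 511.1 N and must supply an equal counterclockwise moment, so its lever arm about the knife-edge support is 266.8 / 511.1 = 0.522 m.
That puts it at 3.4 − 0.522 = 2.88 m from the left end.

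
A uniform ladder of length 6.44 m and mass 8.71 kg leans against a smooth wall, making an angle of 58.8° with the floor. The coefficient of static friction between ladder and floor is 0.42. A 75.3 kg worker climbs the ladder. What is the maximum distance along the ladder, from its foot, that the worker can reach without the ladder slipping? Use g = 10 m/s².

Taking torques about the foot of the ladder:
Ladder weight 8.71×10 = 87.1 N acts at 3.22 m along the ladder; its horizontal arm is 3.22·cos58.8° = 1.668 m → τ = 145.3 N·m clockwise.
Worker weight 75.3×10 = 753 N at distance d → arm d·cos58.8° → τ = 753·d·0.518 clockwise.
Wall normal N at the top has arm L sinθ = 5.509 m counterclockwise, so Στ = 0 gives N·5.509 = 145.3 + 390.1·d.
ΣFy = 0 ⇒ N_floor = 840.1 N, so the maximum friction is μ_s·N_floor = 0.42×840.1 = 352.8 N. ΣFx = 0 ⇒ N_wall = f, so at the slipping point N = 352.8 N.
Substituting: 352.8×5.509 = 145.3 + 390.1·d ⇒ d = (1944 − 145.3) / 390.1 = 4.61 m.

d ≈ 4.61 m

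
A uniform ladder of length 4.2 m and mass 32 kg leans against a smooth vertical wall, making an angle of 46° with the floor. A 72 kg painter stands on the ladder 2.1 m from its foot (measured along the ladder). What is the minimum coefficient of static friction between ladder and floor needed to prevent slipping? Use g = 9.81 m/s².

μ_min ≈ 0.483

Sum moments about the foot of the ladder (the floor normal and friction both act there and drop out).
Ladder weight 32×9.81 = 313.9 N acts at 2.1 m along the ladder; its horizontal arm is 2.1·cos46° = 1.459 m → τ = 458 N·m clockwise.
Painter: 72×9.81 = 706.3 N at 2.1 m → arm 1.459 m → τ = 1030 N·m clockwise.
Wall normal N acts horizontally at the top; its moment arm is the height L sinθ = 4.2·sin46° = 3.021 m, counterclockwise.
For rotational equilibrium, N × 3.021 = 1488, so N = 492.6 N.
ΣFx = 0 ⇒ f = N_wall = 492.6 N. ΣFy = 0 ⇒ N_floor = 1020 N.
μ_min = f / N_floor = 492.6 / 1020 = 0.483.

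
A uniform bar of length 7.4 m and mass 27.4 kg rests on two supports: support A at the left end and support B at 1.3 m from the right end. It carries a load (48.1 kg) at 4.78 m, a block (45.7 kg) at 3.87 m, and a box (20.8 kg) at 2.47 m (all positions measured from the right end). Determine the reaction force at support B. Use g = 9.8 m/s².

Choose support A as the axis so its reaction then has zero moment arm.
Beam weight: 27.4 × 9.8 = 268.5 N down at 3.7 m → arm 3.7 m, τ = 268.5 × 3.7 = 993.5 N·m clockwise.
Load: 48.1 × 9.8 = 471.4 N down at 4.78 m → arm 2.62 m, τ = 471.4 × 2.62 = 1235 N·m clockwise.
Block: 45.7 × 9.8 = 447.9 N down at 3.87 m → arm 3.53 m, τ = 447.9 × 3.53 = 1581 N·m clockwise.
Box: 20.8 × 9.8 = 203.8 N down at 2.47 m → arm 4.93 m, τ = 203.8 × 4.93 = 1005 N·m clockwise.
Net load moment about support A = 4814 N·m clockwise.
Reaction R at support B is upward at 1.3 m, arm 6.1 m → moment R × 6.1 counterclockwise.
Στ = 0 ⇒ R × 6.1 = 4814 ⇒ R = 789 N.

R_B ≈ 789 N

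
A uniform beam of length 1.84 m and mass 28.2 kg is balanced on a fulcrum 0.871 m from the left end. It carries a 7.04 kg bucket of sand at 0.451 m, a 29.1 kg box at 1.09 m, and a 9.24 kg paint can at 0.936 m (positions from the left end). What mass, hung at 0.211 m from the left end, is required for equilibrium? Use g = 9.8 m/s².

About the fulcrum (at 0.871 m from the left end):
Beam weight: 28.2 × 9.8 = 276.4 N down at 0.92 m → arm 0.049 m, τ = 276.4 × 0.049 = 13.54 N·m clockwise.
Bucket of sand: 7.04 × 9.8 = 68.99 N down at 0.451 m → arm 0.42 m, τ = 68.99 × 0.42 = 28.98 N·m counterclockwise.
Box: 29.1 × 9.8 = 285.2 N down at 1.09 m → arm 0.219 m, τ = 285.2 × 0.219 = 62.46 N·m clockwise.
Paint can: 9.24 × 9.8 = 90.55 N down at 0.936 m → arm 0.065 m, τ = 90.55 × 0.065 = 5.886 N·m clockwise.
Net moment of known loads = 52.91 N·m clockwise.
An unknown mass m at 0.211 m has arm 0.66 m; its moment is m·g·0.66 counterclockwise.
Στ = 0 ⇒ m × 9.8 × 0.66 = 52.91 ⇒ m = 52.91 / (9.8 × 0.66) = 8.18 kg.

m ≈ 8.18 kg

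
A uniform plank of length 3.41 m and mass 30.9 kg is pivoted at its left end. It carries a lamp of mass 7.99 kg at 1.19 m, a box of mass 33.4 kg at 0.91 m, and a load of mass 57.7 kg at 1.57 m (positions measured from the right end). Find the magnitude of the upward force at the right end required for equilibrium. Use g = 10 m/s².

About the left end:
Beam weight: 30.9 × 10 = 309 N down at 1.705 m → arm 1.705 m, τ = 309 × 1.705 = 526.8 N·m clockwise.
Lamp: 7.99 × 10 = 79.9 N down at 1.19 m → arm 2.22 m, τ = 79.9 × 2.22 = 177.4 N·m clockwise.
Box: 33.4 × 10 = 334 N down at 0.91 m → arm 2.5 m, τ = 334 × 2.5 = 835 N·m clockwise.
Load: 57.7 × 10 = 577 N down at 1.57 m → arm 1.84 m, τ = 577 × 1.84 = 1062 N·m clockwise.
Net moment of the loads = 2601 N·m clockwise.
The upward force F acts at the right end, arm 3.41 m, giving F × 3.41 counterclockwise.
Στ = 0 ⇒ F × 3.41 = 2601 ⇒ F = 2601 / 3.41 = 763 N.

F ≈ 763 N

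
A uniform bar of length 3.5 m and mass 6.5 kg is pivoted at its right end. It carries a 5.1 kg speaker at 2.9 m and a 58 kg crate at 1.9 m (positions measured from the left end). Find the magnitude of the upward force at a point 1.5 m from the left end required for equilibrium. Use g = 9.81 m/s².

Choose the right end as the axis so the unknown pivot reaction has zero arm there.
Beam weight: 6.5 × 9.81 = 63.77 N down at 1.75 m → arm 1.75 m, τ = 63.77 × 1.75 = 111.6 N·m counterclockwise.
Speaker: 5.1 × 9.81 = 50.03 N down at 2.9 m → arm 0.6 m, τ = 50.03 × 0.6 = 30.02 N·m counterclockwise.
Crate: 58 × 9.81 = 569 N down at 1.9 m → arm 1.6 m, τ = 569 × 1.6 = 910.4 N·m counterclockwise.
Net moment of the loads = 1052 N·m counterclockwise.
The upward force F acts at a point 1.5 m from the left end, arm 2 m, giving F × 2 clockwise.
For rotational equilibrium, F × 2 = 1052, so F = 1052 / 2 = 526 N.

F ≈ 526 N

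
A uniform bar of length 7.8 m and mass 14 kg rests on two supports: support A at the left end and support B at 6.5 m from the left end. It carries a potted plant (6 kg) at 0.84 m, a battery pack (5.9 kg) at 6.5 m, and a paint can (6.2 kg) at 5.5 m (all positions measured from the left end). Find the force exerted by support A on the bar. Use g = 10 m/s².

R_A ≈ 118 N

Taking torques about support B:
Beam weight: 14 × 10 = 140 N down at 3.9 m → arm 2.6 m, τ = 140 × 2.6 = 364 N·m counterclockwise.
Potted plant: 6 × 10 = 60 N down at 0.84 m → arm 5.66 m, τ = 60 × 5.66 = 339.6 N·m counterclockwise.
Battery pack: acts at the support B, moment arm 0 → no torque.
Paint can: 6.2 × 10 = 62 N down at 5.5 m → arm 1 m, τ = 62 × 1 = 62 N·m counterclockwise.
Net load moment about support B = 765.6 N·m counterclockwise.
Reaction R at support A is upward at 0 m, arm 6.5 m → moment R × 6.5 clockwise.
Στ = 0 ⇒ R × 6.5 = 765.6 ⇒ R = 118 N.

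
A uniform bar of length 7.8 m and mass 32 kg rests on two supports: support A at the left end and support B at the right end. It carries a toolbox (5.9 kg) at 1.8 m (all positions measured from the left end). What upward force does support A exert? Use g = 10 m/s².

Taking torques about support B:
Beam weight: 32 × 10 = 320 N down at 3.9 m → arm 3.9 m, τ = 320 × 3.9 = 1248 N·m counterclockwise.
Toolbox: 5.9 × 10 = 59 N down at 1.8 m → arm 6 m, τ = 59 × 6 = 354 N·m counterclockwise.
Net load moment about support B = 1602 N·m counterclockwise.
Reaction R at support A is upward at 0 m, arm 7.8 m → moment R × 7.8 clockwise.
Setting net torque to zero: R × 7.8 = 1602 → R = 205 N.

R_A ≈ 205 N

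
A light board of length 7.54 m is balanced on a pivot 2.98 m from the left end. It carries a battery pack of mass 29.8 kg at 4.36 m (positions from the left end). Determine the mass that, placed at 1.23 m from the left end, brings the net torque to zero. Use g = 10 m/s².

Taking torques about the pivot (at 2.98 m from the left end):
Battery pack: 29.8 × 10 = 298 N down at 4.36 m → arm 1.38 m, τ = 298 × 1.38 = 411.2 N·m clockwise.
Net moment of known loads = 411.2 N·m clockwise.
An unknown mass m at 1.23 m has arm 1.75 m; its moment is m·g·1.75 counterclockwise.
Balancing moments: m × 10 × 1.75 = 411.2, giving m = 411.2 / (10 × 1.75) = 23.5 kg.

m ≈ 23.5 kg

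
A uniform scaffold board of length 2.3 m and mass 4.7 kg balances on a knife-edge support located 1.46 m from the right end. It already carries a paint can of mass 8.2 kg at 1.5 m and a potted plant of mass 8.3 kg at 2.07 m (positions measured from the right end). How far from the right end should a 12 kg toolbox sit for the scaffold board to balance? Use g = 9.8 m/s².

Choose the knife-edge support (at 1.46 m from the right end) as the axis so the support reaction has zero arm there.
Beam weight: 4.7 × 9.8 = 46.06 N down at 1.15 m → arm 0.31 m, τ = 46.06 × 0.31 = 14.28 N·m clockwise.
Paint can: 8.2 × 9.8 = 80.36 N down at 1.5 m → arm 0.04 m, τ = 80.36 × 0.04 = 3.214 N·m counterclockwise.
Potted plant: 8.3 × 9.8 = 81.34 N down at 2.07 m → arm 0.61 m, τ = 81.34 × 0.61 = 49.62 N·m counterclockwise.
Net moment of existing loads = 38.55 N·m counterclockwise.
The toolbox weighs 12 × 9.8 = 117.6 N and must supply an equal clockwise moment, so its lever arm about the knife-edge support is 38.55 / 117.6 = 0.328 m.
That puts it at 1.46 − 0.328 = 1.13 m from the right end.

x ≈ 1.13 m from the right end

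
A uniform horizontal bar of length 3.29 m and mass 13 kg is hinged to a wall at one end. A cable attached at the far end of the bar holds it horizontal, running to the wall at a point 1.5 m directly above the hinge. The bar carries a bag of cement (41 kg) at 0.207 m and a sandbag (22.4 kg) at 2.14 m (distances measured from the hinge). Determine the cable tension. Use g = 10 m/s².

About the hinge:
Beam weight: 13 × 10 = 130 N down at 1.645 m → arm 1.645 m, τ = 130 × 1.645 = 213.8 N·m clockwise.
Bag of cement: 41 × 10 = 410 N down at 0.207 m → arm 0.207 m, τ = 410 × 0.207 = 84.87 N·m clockwise.
Sandbag: 22.4 × 10 = 224 N down at 2.14 m → arm 2.14 m, τ = 224 × 2.14 = 479.4 N·m clockwise.
Total clockwise load moment = 778.1 N·m.
The cable tension T acts at 3.29 m; only its component perpendicular to the bar, T sinθ, produces torque. sinθ = h/√(h²+d²) = 1.5/√(1.5²+3.29²) = 0.4148.
Στ = 0 ⇒ T × 3.29 × 0.4148 = 778.1 ⇒ T = 778.1 / 1.365 = 570 N.

T ≈ 570 N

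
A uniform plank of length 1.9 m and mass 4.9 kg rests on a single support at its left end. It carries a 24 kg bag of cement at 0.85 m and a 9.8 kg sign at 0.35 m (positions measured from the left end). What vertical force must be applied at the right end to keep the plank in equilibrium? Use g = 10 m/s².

F ≈ 150 N

Sum moments about the left end (the unknown pivot reaction has zero arm there).
Beam weight: 4.9 × 10 = 49 N down at 0.95 m → arm 0.95 m, τ = 49 × 0.95 = 46.55 N·m clockwise.
Bag of cement: 24 × 10 = 240 N down at 0.85 m → arm 0.85 m, τ = 240 × 0.85 = 204 N·m clockwise.
Sign: 9.8 × 10 = 98 N down at 0.35 m → arm 0.35 m, τ = 98 × 0.35 = 34.3 N·m clockwise.
Net moment of the loads = 284.9 N·m clockwise.
The upward force F acts at the right end, arm 1.9 m, giving F × 1.9 counterclockwise.
Στ = 0 ⇒ F × 1.9 = 284.9 ⇒ F = 284.9 / 1.9 = 150 N.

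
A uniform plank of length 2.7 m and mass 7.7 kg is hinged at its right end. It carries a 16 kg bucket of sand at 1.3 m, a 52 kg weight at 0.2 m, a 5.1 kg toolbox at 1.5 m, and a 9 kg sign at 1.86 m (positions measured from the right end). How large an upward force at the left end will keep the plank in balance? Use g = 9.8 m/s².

F ≈ 240 N

Choose the right end as the axis so the unknown pivot reaction has zero arm there.
Beam weight: 7.7 × 9.8 = 75.46 N down at 1.35 m → arm 1.35 m, τ = 75.46 × 1.35 = 101.9 N·m counterclockwise.
Bucket of sand: 16 × 9.8 = 156.8 N down at 1.3 m → arm 1.3 m, τ = 156.8 × 1.3 = 203.8 N·m counterclockwise.
Weight: 52 × 9.8 = 509.6 N down at 0.2 m → arm 0.2 m, τ = 509.6 × 0.2 = 101.9 N·m counterclockwise.
Toolbox: 5.1 × 9.8 = 49.98 N down at 1.5 m → arm 1.5 m, τ = 49.98 × 1.5 = 74.97 N·m counterclockwise.
Sign: 9 × 9.8 = 88.2 N down at 1.86 m → arm 1.86 m, τ = 88.2 × 1.86 = 164.1 N·m counterclockwise.
Net moment of the loads = 646.7 N·m counterclockwise.
The upward force F acts at the left end, arm 2.7 m, giving F × 2.7 clockwise.
For rotational equilibrium, F × 2.7 = 646.7, so F = 646.7 / 2.7 = 240 N.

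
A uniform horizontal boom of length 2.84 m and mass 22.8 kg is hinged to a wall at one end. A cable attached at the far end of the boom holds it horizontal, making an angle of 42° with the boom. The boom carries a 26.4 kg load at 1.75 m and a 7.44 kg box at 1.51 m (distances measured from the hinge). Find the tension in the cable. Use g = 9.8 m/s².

T ≈ 463 N

About the hinge:
Beam weight: 22.8 × 9.8 = 223.4 N down at 1.42 m → arm 1.42 m, τ = 223.4 × 1.42 = 317.2 N·m clockwise.
Load: 26.4 × 9.8 = 258.7 N down at 1.75 m → arm 1.75 m, τ = 258.7 × 1.75 = 452.7 N·m clockwise.
Box: 7.44 × 9.8 = 72.91 N down at 1.51 m → arm 1.51 m, τ = 72.91 × 1.51 = 110.1 N·m clockwise.
Total clockwise load moment = 880 N·m.
The cable tension T acts at 2.84 m; only its component perpendicular to the boom, T sinθ, produces torque. sin 42° = 0.6691.
For rotational equilibrium, T × 2.84 × 0.6691 = 880, so T = 880 / 1.9 = 463 N.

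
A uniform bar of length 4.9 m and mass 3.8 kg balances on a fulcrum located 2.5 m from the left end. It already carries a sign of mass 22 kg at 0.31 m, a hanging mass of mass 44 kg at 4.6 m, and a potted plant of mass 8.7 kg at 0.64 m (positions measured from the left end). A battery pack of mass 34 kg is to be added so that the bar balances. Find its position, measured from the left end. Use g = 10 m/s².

x ≈ 1.68 m from the left end

Taking torques about the fulcrum (at 2.5 m from the left end):
Beam weight: 3.8 × 10 = 38 N down at 2.45 m → arm 0.05 m, τ = 38 × 0.05 = 1.9 N·m counterclockwise.
Sign: 22 × 10 = 220 N down at 0.31 m → arm 2.19 m, τ = 220 × 2.19 = 481.8 N·m counterclockwise.
Hanging mass: 44 × 10 = 440 N down at 4.6 m → arm 2.1 m, τ = 440 × 2.1 = 924 N·m clockwise.
Potted plant: 8.7 × 10 = 87 N down at 0.64 m → arm 1.86 m, τ = 87 × 1.86 = 161.8 N·m counterclockwise.
Net moment of existing loads = 278.5 N·m clockwise.
The battery pack weighs 34 × 10 = 340 N and must supply an equal counterclockwise moment, so its lever arm about the fulcrum is 278.5 / 340 = 0.819 m.
That puts it at 2.5 − 0.819 = 1.68 m from the left end.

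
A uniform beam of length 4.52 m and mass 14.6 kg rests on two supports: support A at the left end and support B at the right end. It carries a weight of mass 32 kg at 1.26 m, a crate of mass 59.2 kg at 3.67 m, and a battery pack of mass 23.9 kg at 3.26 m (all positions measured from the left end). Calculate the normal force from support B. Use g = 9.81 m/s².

Choose support A as the axis so its reaction then has zero moment arm.
Beam weight: 14.6 × 9.81 = 143.2 N down at 2.26 m → arm 2.26 m, τ = 143.2 × 2.26 = 323.6 N·m clockwise.
Weight: 32 × 9.81 = 313.9 N down at 1.26 m → arm 1.26 m, τ = 313.9 × 1.26 = 395.5 N·m clockwise.
Crate: 59.2 × 9.81 = 580.8 N down at 3.67 m → arm 3.67 m, τ = 580.8 × 3.67 = 2132 N·m clockwise.
Battery pack: 23.9 × 9.81 = 234.5 N down at 3.26 m → arm 3.26 m, τ = 234.5 × 3.26 = 764.5 N·m clockwise.
Net load moment about support A = 3616 N·m clockwise.
Reaction R at support B is upward at 4.52 m, arm 4.52 m → moment R × 4.52 counterclockwise.
For rotational equilibrium, R × 4.52 = 3616, so R = 800 N.

R_B ≈ 800 N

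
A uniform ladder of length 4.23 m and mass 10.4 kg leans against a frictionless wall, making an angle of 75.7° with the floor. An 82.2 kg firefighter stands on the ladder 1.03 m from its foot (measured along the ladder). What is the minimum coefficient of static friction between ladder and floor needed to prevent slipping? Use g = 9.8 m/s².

μ_min ≈ 0.0694

About the foot of the ladder:
Ladder weight 10.4×9.8 = 101.9 N acts at 2.115 m along the ladder; its horizontal arm is 2.115·cos75.7° = 0.5224 m → τ = 53.23 N·m clockwise.
Firefighter: 82.2×9.8 = 805.6 N at 1.03 m → arm 0.2544 m → τ = 204.9 N·m clockwise.
Wall normal N acts horizontally at the top; its moment arm is the height L sinθ = 4.23·sin75.7° = 4.099 m, counterclockwise.
Στ = 0 ⇒ N × 4.099 = 258.1 ⇒ N = 62.97 N.
ΣFx = 0 ⇒ f = N_wall = 62.97 N. ΣFy = 0 ⇒ N_floor = 907.5 N.
μ_min = f / N_floor = 62.97 / 907.5 = 0.0694.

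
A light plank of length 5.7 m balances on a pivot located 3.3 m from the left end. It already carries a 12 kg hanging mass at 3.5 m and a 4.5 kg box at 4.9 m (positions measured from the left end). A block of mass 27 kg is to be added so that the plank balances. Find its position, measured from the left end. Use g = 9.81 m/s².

x ≈ 2.94 m from the left end

Take moments about the pivot (at 3.3 m from the left end).
Hanging mass: 12 × 9.81 = 117.7 N down at 3.5 m → arm 0.2 m, τ = 117.7 × 0.2 = 23.54 N·m clockwise.
Box: 4.5 × 9.81 = 44.15 N down at 4.9 m → arm 1.6 m, τ = 44.15 × 1.6 = 70.64 N·m clockwise.
Net moment of existing loads = 94.18 N·m clockwise.
The block weighs 27 × 9.81 = 264.9 N and must supply an equal counterclockwise moment, so its lever arm about the pivot is 94.18 / 264.9 = 0.356 m.
That puts it at 3.3 − 0.356 = 2.94 m from the left end.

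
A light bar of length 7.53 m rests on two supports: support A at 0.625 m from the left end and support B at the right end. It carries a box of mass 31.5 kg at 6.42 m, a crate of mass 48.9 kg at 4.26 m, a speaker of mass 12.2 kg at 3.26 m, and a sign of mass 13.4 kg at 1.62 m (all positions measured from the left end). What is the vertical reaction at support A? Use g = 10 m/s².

R_A ≈ 472 N

Sum moments about support B (its reaction then has zero moment arm).
Box: 31.5 × 10 = 315 N down at 6.42 m → arm 1.11 m, τ = 315 × 1.11 = 349.7 N·m counterclockwise.
Crate: 48.9 × 10 = 489 N down at 4.26 m → arm 3.27 m, τ = 489 × 3.27 = 1599 N·m counterclockwise.
Speaker: 12.2 × 10 = 122 N down at 3.26 m → arm 4.27 m, τ = 122 × 4.27 = 520.9 N·m counterclockwise.
Sign: 13.4 × 10 = 134 N down at 1.62 m → arm 5.91 m, τ = 134 × 5.91 = 791.9 N·m counterclockwise.
Net load moment about support B = 3262 N·m counterclockwise.
Reaction R at support A is upward at 0.625 m, arm 6.905 m → moment R × 6.905 clockwise.
Στ = 0 ⇒ R × 6.905 = 3262 ⇒ R = 472 N.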